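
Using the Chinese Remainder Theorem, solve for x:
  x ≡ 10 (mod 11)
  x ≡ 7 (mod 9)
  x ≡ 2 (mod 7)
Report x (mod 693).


Moduli 11, 9, 7 are pairwise coprime; by CRT there is a unique solution modulo M = 11 · 9 · 7 = 693.
Solve pairwise, accumulating the modulus:
  Start with x ≡ 10 (mod 11).
  Combine with x ≡ 7 (mod 9): since gcd(11, 9) = 1, we get a unique residue mod 99.
    Write x = 10 + 11·t and substitute into x ≡ 7 (mod 9): 11·t ≡ 7 − 10 = -3 (mod 9).
    Reduce coefficients mod 9: 2·t ≡ 6 (mod 9).
    The inverse of 2 mod 9 is 5 (since 2·5 = 10 = 1·9 + 1), so t ≡ 5·6 = 30 ≡ 3 (mod 9).
    Then x = 10 + 11·3 = 43, valid modulo lcm(11, 9) = 99: x ≡ 43 (mod 99).
  Combine with x ≡ 2 (mod 7): since gcd(99, 7) = 1, we get a unique residue mod 693.
    Write x = 43 + 99·t and substitute into x ≡ 2 (mod 7): 99·t ≡ 2 − 43 = -41 (mod 7).
    Reduce coefficients mod 7: 1·t ≡ 1 (mod 7).
    So t ≡ 1 (mod 7).
    Then x = 43 + 99·1 = 142, valid modulo lcm(99, 7) = 693: x ≡ 142 (mod 693).
Verify: 142 mod 11 = 10 ✓, 142 mod 9 = 7 ✓, 142 mod 7 = 2 ✓.

x ≡ 142 (mod 693).


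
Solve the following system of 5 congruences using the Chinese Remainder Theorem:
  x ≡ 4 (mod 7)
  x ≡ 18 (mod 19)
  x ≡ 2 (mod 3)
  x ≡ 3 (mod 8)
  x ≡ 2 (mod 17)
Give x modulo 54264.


Product of moduli M = 7 · 19 · 3 · 8 · 17 = 54264.
Merge one congruence at a time:
  Start: x ≡ 4 (mod 7).
  Combine with x ≡ 18 (mod 19); new modulus lcm = 133.
    Write x = 4 + 7·t and substitute into x ≡ 18 (mod 19): 7·t ≡ 18 − 4 = 14 (mod 19).
    The inverse of 7 mod 19 is 11 (since 7·11 = 77 = 4·19 + 1), so t ≡ 11·14 = 154 ≡ 2 (mod 19).
    Then x = 4 + 7·2 = 18, valid modulo lcm(7, 19) = 133: x ≡ 18 (mod 133).
  Combine with x ≡ 2 (mod 3); new modulus lcm = 399.
    Write x = 18 + 133·t and substitute into x ≡ 2 (mod 3): 133·t ≡ 2 − 18 = -16 (mod 3).
    Reduce coefficients mod 3: 1·t ≡ 2 (mod 3).
    So t ≡ 2 (mod 3).
    Then x = 18 + 133·2 = 284, valid modulo lcm(133, 3) = 399: x ≡ 284 (mod 399).
  Combine with x ≡ 3 (mod 8); new modulus lcm = 3192.
    Write x = 284 + 399·t and substitute into x ≡ 3 (mod 8): 399·t ≡ 3 − 284 = -281 (mod 8).
    Reduce coefficients mod 8: 7·t ≡ 7 (mod 8).
    The inverse of 7 mod 8 is 7 (since 7·7 = 49 = 6·8 + 1), so t ≡ 7·7 = 49 ≡ 1 (mod 8).
    Then x = 284 + 399·1 = 683, valid modulo lcm(399, 8) = 3192: x ≡ 683 (mod 3192).
  Combine with x ≡ 2 (mod 17); new modulus lcm = 54264.
    Write x = 683 + 3192·t and substitute into x ≡ 2 (mod 17): 3192·t ≡ 2 − 683 = -681 (mod 17).
    Reduce coefficients mod 17: 13·t ≡ 16 (mod 17).
    The inverse of 13 mod 17 is 4 (since 13·4 = 52 = 3·17 + 1), so t ≡ 4·16 = 64 ≡ 13 (mod 17).
    Then x = 683 + 3192·13 = 42179, valid modulo lcm(3192, 17) = 54264: x ≡ 42179 (mod 54264).
Verify against each original: 42179 mod 7 = 4, 42179 mod 19 = 18, 42179 mod 3 = 2, 42179 mod 8 = 3, 42179 mod 17 = 2.

x ≡ 42179 (mod 54264).


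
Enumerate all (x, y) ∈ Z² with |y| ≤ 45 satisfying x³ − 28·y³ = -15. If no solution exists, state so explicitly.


The equation is x³ - 28y³ = -15. For fixed y, x³ = 28·y³ − 15, so a solution requires the RHS to be a perfect cube.
Strategy: iterate y from -45 to 45, compute RHS = 28·y³ − 15, and check whether it is a (positive or negative) perfect cube.
Check small values of y:
  y = 0: RHS = -15 is not a perfect cube.
  y = 1: RHS = 13 is not a perfect cube.
  y = -1: RHS = -43 is not a perfect cube.
  y = 2: RHS = 209 is not a perfect cube.
  y = -2: RHS = -239 is not a perfect cube.
  y = 3: RHS = 741 is not a perfect cube.
  y = -3: RHS = -771 is not a perfect cube.
Continuing the search up to |y| = 45 finds no solutions either.
No (x, y) in the scanned range satisfies the equation.

No integer solutions with |y| ≤ 45.


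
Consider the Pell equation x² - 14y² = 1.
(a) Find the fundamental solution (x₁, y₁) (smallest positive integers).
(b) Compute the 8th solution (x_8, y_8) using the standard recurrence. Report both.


Step 1: Find the fundamental solution (x₁, y₁) of x² - 14y² = 1.
  Expand √14 as a continued fraction. a₀ = ⌊√14⌋ = 3; iterate m_{k+1} = d_k·a_k − m_k, d_{k+1} = (14 − m_{k+1}²)/d_k, a_{k+1} = ⌊(a₀ + m_{k+1})/d_{k+1}⌋ (starting m₀ = 0, d₀ = 1), with convergents p_k = a_k·p_{k-1} + p_{k-2}, q_k = a_k·q_{k-1} + q_{k-2} (p₋₁ = 1, q₋₁ = 0):
  k = 0: a₀ = 3; p₀/q₀ = 3/1; p₀² − 14·q₀² = 9 − 14 = -5.
  k = 1: m = 3, d = 5, a = ⌊(3 + 3)/5⌋ = 1; p/q = (1·3 + 1)/(1·1 + 0) = 4/1; p² − 14·q² = 16 − 14 = 2.
  k = 2: m = 2, d = 2, a = ⌊(3 + 2)/2⌋ = 2; p/q = (2·4 + 3)/(2·1 + 1) = 11/3; p² − 14·q² = 121 − 126 = -5.
  k = 3: m = 2, d = 5, a = ⌊(3 + 2)/5⌋ = 1; p/q = (1·11 + 4)/(1·3 + 1) = 15/4; p² − 14·q² = 225 − 224 = 1.
  The first convergent with p² − 14·q² = 1 gives the fundamental solution (x₁, y₁) = (15, 4).
Step 2: Apply the recurrence (x_{n+1}, y_{n+1}) = (x₁x_n + 14y₁y_n, x₁y_n + y₁x_n) repeatedly.
  From (x_1, y_1) = (15, 4): x_2 = 15·15 + 14·4·4 = 449; y_2 = 15·4 + 4·15 = 120.
  From (x_2, y_2) = (449, 120): x_3 = 15·449 + 14·4·120 = 13455; y_3 = 15·120 + 4·449 = 3596.
  From (x_3, y_3) = (13455, 3596): x_4 = 15·13455 + 14·4·3596 = 403201; y_4 = 15·3596 + 4·13455 = 107760.
  From (x_4, y_4) = (403201, 107760): x_5 = 15·403201 + 14·4·107760 = 12082575; y_5 = 15·107760 + 4·403201 = 3229204.
  From (x_5, y_5) = (12082575, 3229204): x_6 = 15·12082575 + 14·4·3229204 = 362074049; y_6 = 15·3229204 + 4·12082575 = 96768360.
  From (x_6, y_6) = (362074049, 96768360): x_7 = 15·362074049 + 14·4·96768360 = 10850138895; y_7 = 15·96768360 + 4·362074049 = 2899821596.
  From (x_7, y_7) = (10850138895, 2899821596): x_8 = 15·10850138895 + 14·4·2899821596 = 325142092801; y_8 = 15·2899821596 + 4·10850138895 = 86897879520.
Step 3: Verify x_8² - 14·y_8² = 105717380511014096025601 - 105717380511014096025600 = 1 (should be 1). ✓

(x_1, y_1) = (15, 4); (x_8, y_8) = (325142092801, 86897879520).


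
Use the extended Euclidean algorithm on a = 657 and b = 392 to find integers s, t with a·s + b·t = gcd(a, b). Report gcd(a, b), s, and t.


Euclidean algorithm on (657, 392) — divide until remainder is 0:
  657 = 1 · 392 + 265
  392 = 1 · 265 + 127
  265 = 2 · 127 + 11
  127 = 11 · 11 + 6
  11 = 1 · 6 + 5
  6 = 1 · 5 + 1
  5 = 5 · 1 + 0
gcd(657, 392) = 1.
Track Bezout coefficients alongside the remainders: start with r₀ = 657 = a·1 + b·0 (s = 1, t = 0) and r₁ = 392 = a·0 + b·1 (s = 0, t = 1); each new remainder r_{k+1} = r_{k-1} − q_k·r_k inherits s_{k+1} = s_{k-1} − q_k·s_k, t_{k+1} = t_{k-1} − q_k·t_k, so r_k = a·s_k + b·t_k at every step:
  q = 1: r = 265, s = 1 − 1·0 = 1, t = 0 − 1·1 = -1  (check: 657·1 + 392·(-1) = 265)
  q = 1: r = 127, s = 0 − 1·1 = -1, t = 1 − 1·(-1) = 2  (check: 657·(-1) + 392·2 = 127)
  q = 2: r = 11, s = 1 − 2·(-1) = 3, t = -1 − 2·2 = -5  (check: 657·3 + 392·(-5) = 11)
  q = 11: r = 6, s = -1 − 11·3 = -34, t = 2 − 11·(-5) = 57  (check: 657·(-34) + 392·57 = 6)
  q = 1: r = 5, s = 3 − 1·(-34) = 37, t = -5 − 1·57 = -62  (check: 657·37 + 392·(-62) = 5)
  q = 1: r = 1, s = -34 − 1·37 = -71, t = 57 − 1·(-62) = 119  (check: 657·(-71) + 392·119 = 1)
The row with r = 1 (the gcd) gives the Bezout coefficients s = -71, t = 119.
Result: 657 · (-71) + 392 · (119) = 1.

gcd(657, 392) = 1; s = -71, t = 119 (check: 657·(-71) + 392·119 = 1).


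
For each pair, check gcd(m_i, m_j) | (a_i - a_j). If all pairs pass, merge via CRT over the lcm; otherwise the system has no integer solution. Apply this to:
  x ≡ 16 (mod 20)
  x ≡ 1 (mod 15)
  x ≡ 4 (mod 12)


Moduli 20, 15, 12 are not pairwise coprime, so CRT works modulo lcm(m_i) when all pairwise compatibility conditions hold.
Pairwise compatibility: gcd(m_i, m_j) must divide a_i - a_j for every pair.
Merge one congruence at a time:
  Start: x ≡ 16 (mod 20).
  Combine with x ≡ 1 (mod 15): gcd(20, 15) = 5; 1 - 16 = -15, which IS divisible by 5, so compatible.
    Write x = 16 + 20·t and substitute into x ≡ 1 (mod 15): 20·t ≡ 1 − 16 = -15 (mod 15).
    Divide the congruence (and modulus) by g = 5: 4·t ≡ -3 (mod 3).
    Reduce coefficients mod 3: 1·t ≡ 0 (mod 3).
    So t ≡ 0 (mod 3).
    Then x = 16 + 20·0 = 16, valid modulo lcm(20, 15) = 60: x ≡ 16 (mod 60).
  Combine with x ≡ 4 (mod 12): gcd(60, 12) = 12; 4 - 16 = -12, which IS divisible by 12, so compatible.
    Write x = 16 + 60·t and substitute into x ≡ 4 (mod 12): 60·t ≡ 4 − 16 = -12 (mod 12).
    Divide the congruence (and modulus) by g = 12: 5·t ≡ -1 (mod 1).
    Modulo 1 every t works; take t = 0.
    Then x = 16 + 60·0 = 16, valid modulo lcm(60, 12) = 60: x ≡ 16 (mod 60).
Verify: 16 mod 20 = 16, 16 mod 15 = 1, 16 mod 12 = 4.

x ≡ 16 (mod 60).


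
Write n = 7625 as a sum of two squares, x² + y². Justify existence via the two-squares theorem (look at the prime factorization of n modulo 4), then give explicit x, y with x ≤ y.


Step 1: Factor n = 7625 = 5^3 · 61.
Step 2: Check the mod-4 condition on each prime factor: 5 ≡ 1 (mod 4), exponent 3; 61 ≡ 1 (mod 4), exponent 1.
All primes ≡ 3 (mod 4) appear to even exponent (or don't appear), so by the two-squares theorem n IS expressible as a sum of two squares.
Step 3: Build a representation. Group n = k² · m with k = 5 and m = 5 · 61 = 305 (a product of primes ≡ 1 (mod 4)); a representation of m scales to one of n via (k·x)² + (k·y)² = k²(x² + y²). Each prime p ≡ 1 (mod 4) is itself a sum of two squares; find a² by testing p − a² for a perfect square:
  5: 5 − 1² = 4 = 2² ⇒ 5 = 1² + 2².
  61: 61 − 1² = 60, 61 − 2² = 57, 61 − 3² = 52, 61 − 4² = 45, 61 − 5² = 36 = 6² ⇒ 61 = 5² + 6².
  Combine using the Brahmagupta–Fibonacci identity (a² + b²)(c² + d²) = (ac − bd)² + (ad + bc)² = (ac + bd)² + (ad − bc)²:
  5 · 61 = 305: from (1² + 2²)(5² + 6²), take (1·5 − 2·6, 1·6 + 2·5) = (5 − 12, 6 + 10) = (-7, 16); dropping signs (only squares matter) gives (7, 16); check 7² + 16² = 49 + 256 = 305 ✓.
  Scale by k = 5: (5·7, 5·16) = (35, 80).
Step 4: Order so x ≤ y and verify: 35² + 80² = 1225 + 6400 = 7625 = n. ✓

n = 7625 = 35² + 80² (one valid representation with x ≤ y).


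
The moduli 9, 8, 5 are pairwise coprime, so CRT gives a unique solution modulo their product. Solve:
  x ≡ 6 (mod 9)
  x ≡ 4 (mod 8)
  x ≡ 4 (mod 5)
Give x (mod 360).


Moduli 9, 8, 5 are pairwise coprime; by CRT there is a unique solution modulo M = 9 · 8 · 5 = 360.
Solve pairwise, accumulating the modulus:
  Start with x ≡ 6 (mod 9).
  Combine with x ≡ 4 (mod 8): since gcd(9, 8) = 1, we get a unique residue mod 72.
    Write x = 6 + 9·t and substitute into x ≡ 4 (mod 8): 9·t ≡ 4 − 6 = -2 (mod 8).
    Reduce coefficients mod 8: 1·t ≡ 6 (mod 8).
    So t ≡ 6 (mod 8).
    Then x = 6 + 9·6 = 60, valid modulo lcm(9, 8) = 72: x ≡ 60 (mod 72).
  Combine with x ≡ 4 (mod 5): since gcd(72, 5) = 1, we get a unique residue mod 360.
    Write x = 60 + 72·t and substitute into x ≡ 4 (mod 5): 72·t ≡ 4 − 60 = -56 (mod 5).
    Reduce coefficients mod 5: 2·t ≡ 4 (mod 5).
    The inverse of 2 mod 5 is 3 (since 2·3 = 6 = 1·5 + 1), so t ≡ 3·4 = 12 ≡ 2 (mod 5).
    Then x = 60 + 72·2 = 204, valid modulo lcm(72, 5) = 360: x ≡ 204 (mod 360).
Verify: 204 mod 9 = 6 ✓, 204 mod 8 = 4 ✓, 204 mod 5 = 4 ✓.

x ≡ 204 (mod 360).


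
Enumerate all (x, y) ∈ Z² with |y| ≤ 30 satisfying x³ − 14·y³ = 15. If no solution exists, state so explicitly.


The equation is x³ - 14y³ = 15. For fixed y, x³ = 14·y³ + 15, so a solution requires the RHS to be a perfect cube.
Strategy: iterate y from -30 to 30, compute RHS = 14·y³ + 15, and check whether it is a (positive or negative) perfect cube.
Check small values of y:
  y = 0: RHS = 15 is not a perfect cube.
  y = 1: RHS = 29 is not a perfect cube.
  y = -1: RHS = 1 = (1)³ ⇒ x = 1 works.
  y = 2: RHS = 127 is not a perfect cube.
  y = -2: RHS = -97 is not a perfect cube.
  y = 3: RHS = 393 is not a perfect cube.
  y = -3: RHS = -363 is not a perfect cube.
Continuing the search up to |y| = 30 finds no further solutions beyond those listed.
Collected solutions: (1, -1).

Solutions (with |y| ≤ 30): (1, -1).


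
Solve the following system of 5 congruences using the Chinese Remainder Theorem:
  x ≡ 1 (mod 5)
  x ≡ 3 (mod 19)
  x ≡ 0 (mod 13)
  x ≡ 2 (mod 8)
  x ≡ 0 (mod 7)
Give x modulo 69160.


Product of moduli M = 5 · 19 · 13 · 8 · 7 = 69160.
Merge one congruence at a time:
  Start: x ≡ 1 (mod 5).
  Combine with x ≡ 3 (mod 19); new modulus lcm = 95.
    Write x = 1 + 5·t and substitute into x ≡ 3 (mod 19): 5·t ≡ 3 − 1 = 2 (mod 19).
    The inverse of 5 mod 19 is 4 (since 5·4 = 20 = 1·19 + 1), so t ≡ 4·2 = 8 ≡ 8 (mod 19).
    Then x = 1 + 5·8 = 41, valid modulo lcm(5, 19) = 95: x ≡ 41 (mod 95).
  Combine with x ≡ 0 (mod 13); new modulus lcm = 1235.
    Write x = 41 + 95·t and substitute into x ≡ 0 (mod 13): 95·t ≡ 0 − 41 = -41 (mod 13).
    Reduce coefficients mod 13: 4·t ≡ 11 (mod 13).
    The inverse of 4 mod 13 is 10 (since 4·10 = 40 = 3·13 + 1), so t ≡ 10·11 = 110 ≡ 6 (mod 13).
    Then x = 41 + 95·6 = 611, valid modulo lcm(95, 13) = 1235: x ≡ 611 (mod 1235).
  Combine with x ≡ 2 (mod 8); new modulus lcm = 9880.
    Write x = 611 + 1235·t and substitute into x ≡ 2 (mod 8): 1235·t ≡ 2 − 611 = -609 (mod 8).
    Reduce coefficients mod 8: 3·t ≡ 7 (mod 8).
    The inverse of 3 mod 8 is 3 (since 3·3 = 9 = 1·8 + 1), so t ≡ 3·7 = 21 ≡ 5 (mod 8).
    Then x = 611 + 1235·5 = 6786, valid modulo lcm(1235, 8) = 9880: x ≡ 6786 (mod 9880).
  Combine with x ≡ 0 (mod 7); new modulus lcm = 69160.
    Write x = 6786 + 9880·t and substitute into x ≡ 0 (mod 7): 9880·t ≡ 0 − 6786 = -6786 (mod 7).
    Reduce coefficients mod 7: 3·t ≡ 4 (mod 7).
    The inverse of 3 mod 7 is 5 (since 3·5 = 15 = 2·7 + 1), so t ≡ 5·4 = 20 ≡ 6 (mod 7).
    Then x = 6786 + 9880·6 = 66066, valid modulo lcm(9880, 7) = 69160: x ≡ 66066 (mod 69160).
Verify against each original: 66066 mod 5 = 1, 66066 mod 19 = 3, 66066 mod 13 = 0, 66066 mod 8 = 2, 66066 mod 7 = 0.

x ≡ 66066 (mod 69160).


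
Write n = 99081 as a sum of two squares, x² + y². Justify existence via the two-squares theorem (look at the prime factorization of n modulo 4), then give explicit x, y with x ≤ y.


Step 1: Factor n = 99081 = 3^2 · 101 · 109.
Step 2: Check the mod-4 condition on each prime factor: 3 ≡ 3 (mod 4), exponent 2 (must be even); 101 ≡ 1 (mod 4), exponent 1; 109 ≡ 1 (mod 4), exponent 1.
All primes ≡ 3 (mod 4) appear to even exponent (or don't appear), so by the two-squares theorem n IS expressible as a sum of two squares.
Step 3: Build a representation. Group n = k² · m with k = 3 and m = 101 · 109 = 11009 (a product of primes ≡ 1 (mod 4)); a representation of m scales to one of n via (k·x)² + (k·y)² = k²(x² + y²). Each prime p ≡ 1 (mod 4) is itself a sum of two squares; find a² by testing p − a² for a perfect square:
  101: 101 − 1² = 100 = 10² ⇒ 101 = 1² + 10².
  109: 109 − 1² = 108, 109 − 2² = 105, 109 − 3² = 100 = 10² ⇒ 109 = 3² + 10².
  Combine using the Brahmagupta–Fibonacci identity (a² + b²)(c² + d²) = (ac − bd)² + (ad + bc)² = (ac + bd)² + (ad − bc)²:
  101 · 109 = 11009: from (1² + 10²)(3² + 10²), take (1·3 − 10·10, 1·10 + 10·3) = (3 − 100, 10 + 30) = (-97, 40); dropping signs (only squares matter) gives (97, 40); check 97² + 40² = 9409 + 1600 = 11009 ✓.
  Scale by k = 3: (3·97, 3·40) = (291, 120).
Step 4: Order so x ≤ y and verify: 120² + 291² = 14400 + 84681 = 99081 = n. ✓

n = 99081 = 120² + 291² (one valid representation with x ≤ y).


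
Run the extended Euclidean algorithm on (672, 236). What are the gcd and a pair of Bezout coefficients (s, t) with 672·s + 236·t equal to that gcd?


Euclidean algorithm on (672, 236) — divide until remainder is 0:
  672 = 2 · 236 + 200
  236 = 1 · 200 + 36
  200 = 5 · 36 + 20
  36 = 1 · 20 + 16
  20 = 1 · 16 + 4
  16 = 4 · 4 + 0
gcd(672, 236) = 4.
Track Bezout coefficients alongside the remainders: start with r₀ = 672 = a·1 + b·0 (s = 1, t = 0) and r₁ = 236 = a·0 + b·1 (s = 0, t = 1); each new remainder r_{k+1} = r_{k-1} − q_k·r_k inherits s_{k+1} = s_{k-1} − q_k·s_k, t_{k+1} = t_{k-1} − q_k·t_k, so r_k = a·s_k + b·t_k at every step:
  q = 2: r = 200, s = 1 − 2·0 = 1, t = 0 − 2·1 = -2  (check: 672·1 + 236·(-2) = 200)
  q = 1: r = 36, s = 0 − 1·1 = -1, t = 1 − 1·(-2) = 3  (check: 672·(-1) + 236·3 = 36)
  q = 5: r = 20, s = 1 − 5·(-1) = 6, t = -2 − 5·3 = -17  (check: 672·6 + 236·(-17) = 20)
  q = 1: r = 16, s = -1 − 1·6 = -7, t = 3 − 1·(-17) = 20  (check: 672·(-7) + 236·20 = 16)
  q = 1: r = 4, s = 6 − 1·(-7) = 13, t = -17 − 1·20 = -37  (check: 672·13 + 236·(-37) = 4)
The row with r = 4 (the gcd) gives the Bezout coefficients s = 13, t = -37.
Result: 672 · (13) + 236 · (-37) = 4.

gcd(672, 236) = 4; s = 13, t = -37 (check: 672·13 + 236·(-37) = 4).


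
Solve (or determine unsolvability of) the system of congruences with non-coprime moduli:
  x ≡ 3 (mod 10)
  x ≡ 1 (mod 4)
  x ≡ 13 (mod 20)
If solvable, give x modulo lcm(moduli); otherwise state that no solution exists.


Moduli 10, 4, 20 are not pairwise coprime, so CRT works modulo lcm(m_i) when all pairwise compatibility conditions hold.
Pairwise compatibility: gcd(m_i, m_j) must divide a_i - a_j for every pair.
Merge one congruence at a time:
  Start: x ≡ 3 (mod 10).
  Combine with x ≡ 1 (mod 4): gcd(10, 4) = 2; 1 - 3 = -2, which IS divisible by 2, so compatible.
    Write x = 3 + 10·t and substitute into x ≡ 1 (mod 4): 10·t ≡ 1 − 3 = -2 (mod 4).
    Divide the congruence (and modulus) by g = 2: 5·t ≡ -1 (mod 2).
    Reduce coefficients mod 2: 1·t ≡ 1 (mod 2).
    So t ≡ 1 (mod 2).
    Then x = 3 + 10·1 = 13, valid modulo lcm(10, 4) = 20: x ≡ 13 (mod 20).
  Combine with x ≡ 13 (mod 20): gcd(20, 20) = 20; 13 - 13 = 0, which IS divisible by 20, so compatible.
    Write x = 13 + 20·t and substitute into x ≡ 13 (mod 20): 20·t ≡ 13 − 13 = 0 (mod 20).
    Divide the congruence (and modulus) by g = 20: 1·t ≡ 0 (mod 1).
    Modulo 1 every t works; take t = 0.
    Then x = 13 + 20·0 = 13, valid modulo lcm(20, 20) = 20: x ≡ 13 (mod 20).
Verify: 13 mod 10 = 3, 13 mod 4 = 1, 13 mod 20 = 13.

x ≡ 13 (mod 20).


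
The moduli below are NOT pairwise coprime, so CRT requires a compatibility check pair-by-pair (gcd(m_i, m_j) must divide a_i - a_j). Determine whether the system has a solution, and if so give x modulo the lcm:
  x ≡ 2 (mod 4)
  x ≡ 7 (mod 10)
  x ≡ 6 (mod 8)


Moduli 4, 10, 8 are not pairwise coprime, so CRT works modulo lcm(m_i) when all pairwise compatibility conditions hold.
Pairwise compatibility: gcd(m_i, m_j) must divide a_i - a_j for every pair.
Merge one congruence at a time:
  Start: x ≡ 2 (mod 4).
  Combine with x ≡ 7 (mod 10): gcd(4, 10) = 2, and 7 - 2 = 5 is NOT divisible by 2.
    ⇒ system is inconsistent (no integer solution).

No solution (the system is inconsistent).


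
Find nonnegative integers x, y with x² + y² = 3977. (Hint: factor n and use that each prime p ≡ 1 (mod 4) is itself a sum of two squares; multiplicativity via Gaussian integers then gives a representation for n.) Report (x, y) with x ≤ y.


Step 1: Factor n = 3977 = 41 · 97.
Step 2: Check the mod-4 condition on each prime factor: 41 ≡ 1 (mod 4), exponent 1; 97 ≡ 1 (mod 4), exponent 1.
All primes ≡ 3 (mod 4) appear to even exponent (or don't appear), so by the two-squares theorem n IS expressible as a sum of two squares.
Step 3: Build a representation. Here n = 41 · 97 is a product of primes ≡ 1 (mod 4). Each prime p ≡ 1 (mod 4) is itself a sum of two squares; find a² by testing p − a² for a perfect square:
  41: 41 − 1² = 40, 41 − 2² = 37, 41 − 3² = 32, 41 − 4² = 25 = 5² ⇒ 41 = 4² + 5².
  97: 97 − 1² = 96, 97 − 2² = 93, 97 − 3² = 88, 97 − 4² = 81 = 9² ⇒ 97 = 4² + 9².
  Combine using the Brahmagupta–Fibonacci identity (a² + b²)(c² + d²) = (ac − bd)² + (ad + bc)² = (ac + bd)² + (ad − bc)²:
  41 · 97 = 3977: from (4² + 5²)(4² + 9²), take (4·4 − 5·9, 4·9 + 5·4) = (16 − 45, 36 + 20) = (-29, 56); dropping signs (only squares matter) gives (29, 56); check 29² + 56² = 841 + 3136 = 3977 ✓.
Step 4: Order so x ≤ y and verify: 29² + 56² = 841 + 3136 = 3977 = n. ✓

n = 3977 = 29² + 56² (one valid representation with x ≤ y).


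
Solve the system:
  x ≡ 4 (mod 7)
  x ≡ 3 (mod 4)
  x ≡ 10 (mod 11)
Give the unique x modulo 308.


Moduli 7, 4, 11 are pairwise coprime; by CRT there is a unique solution modulo M = 7 · 4 · 11 = 308.
Solve pairwise, accumulating the modulus:
  Start with x ≡ 4 (mod 7).
  Combine with x ≡ 3 (mod 4): since gcd(7, 4) = 1, we get a unique residue mod 28.
    Write x = 4 + 7·t and substitute into x ≡ 3 (mod 4): 7·t ≡ 3 − 4 = -1 (mod 4).
    Reduce coefficients mod 4: 3·t ≡ 3 (mod 4).
    The inverse of 3 mod 4 is 3 (since 3·3 = 9 = 2·4 + 1), so t ≡ 3·3 = 9 ≡ 1 (mod 4).
    Then x = 4 + 7·1 = 11, valid modulo lcm(7, 4) = 28: x ≡ 11 (mod 28).
  Combine with x ≡ 10 (mod 11): since gcd(28, 11) = 1, we get a unique residue mod 308.
    Write x = 11 + 28·t and substitute into x ≡ 10 (mod 11): 28·t ≡ 10 − 11 = -1 (mod 11).
    Reduce coefficients mod 11: 6·t ≡ 10 (mod 11).
    The inverse of 6 mod 11 is 2 (since 6·2 = 12 = 1·11 + 1), so t ≡ 2·10 = 20 ≡ 9 (mod 11).
    Then x = 11 + 28·9 = 263, valid modulo lcm(28, 11) = 308: x ≡ 263 (mod 308).
Verify: 263 mod 7 = 4 ✓, 263 mod 4 = 3 ✓, 263 mod 11 = 10 ✓.

x ≡ 263 (mod 308).


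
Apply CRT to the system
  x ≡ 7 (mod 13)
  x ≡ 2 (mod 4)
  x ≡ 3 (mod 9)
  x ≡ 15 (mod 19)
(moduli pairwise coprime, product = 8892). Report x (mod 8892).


Product of moduli M = 13 · 4 · 9 · 19 = 8892.
Merge one congruence at a time:
  Start: x ≡ 7 (mod 13).
  Combine with x ≡ 2 (mod 4); new modulus lcm = 52.
    Write x = 7 + 13·t and substitute into x ≡ 2 (mod 4): 13·t ≡ 2 − 7 = -5 (mod 4).
    Reduce coefficients mod 4: 1·t ≡ 3 (mod 4).
    So t ≡ 3 (mod 4).
    Then x = 7 + 13·3 = 46, valid modulo lcm(13, 4) = 52: x ≡ 46 (mod 52).
  Combine with x ≡ 3 (mod 9); new modulus lcm = 468.
    Write x = 46 + 52·t and substitute into x ≡ 3 (mod 9): 52·t ≡ 3 − 46 = -43 (mod 9).
    Reduce coefficients mod 9: 7·t ≡ 2 (mod 9).
    The inverse of 7 mod 9 is 4 (since 7·4 = 28 = 3·9 + 1), so t ≡ 4·2 = 8 ≡ 8 (mod 9).
    Then x = 46 + 52·8 = 462, valid modulo lcm(52, 9) = 468: x ≡ 462 (mod 468).
  Combine with x ≡ 15 (mod 19); new modulus lcm = 8892.
    Write x = 462 + 468·t and substitute into x ≡ 15 (mod 19): 468·t ≡ 15 − 462 = -447 (mod 19).
    Reduce coefficients mod 19: 12·t ≡ 9 (mod 19).
    The inverse of 12 mod 19 is 8 (since 12·8 = 96 = 5·19 + 1), so t ≡ 8·9 = 72 ≡ 15 (mod 19).
    Then x = 462 + 468·15 = 7482, valid modulo lcm(468, 19) = 8892: x ≡ 7482 (mod 8892).
Verify against each original: 7482 mod 13 = 7, 7482 mod 4 = 2, 7482 mod 9 = 3, 7482 mod 19 = 15.

x ≡ 7482 (mod 8892).


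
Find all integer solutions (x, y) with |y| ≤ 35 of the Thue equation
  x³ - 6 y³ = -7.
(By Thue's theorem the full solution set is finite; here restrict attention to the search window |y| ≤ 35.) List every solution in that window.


The equation is x³ - 6y³ = -7. For fixed y, x³ = 6·y³ − 7, so a solution requires the RHS to be a perfect cube.
Strategy: iterate y from -35 to 35, compute RHS = 6·y³ − 7, and check whether it is a (positive or negative) perfect cube.
Check small values of y:
  y = 0: RHS = -7 is not a perfect cube.
  y = 1: RHS = -1 = (-1)³ ⇒ x = -1 works.
  y = -1: RHS = -13 is not a perfect cube.
  y = 2: RHS = 41 is not a perfect cube.
  y = -2: RHS = -55 is not a perfect cube.
  y = 3: RHS = 155 is not a perfect cube.
  y = -3: RHS = -169 is not a perfect cube.
Continuing the search up to |y| = 35 finds no further solutions beyond those listed.
Collected solutions: (-1, 1).

Solutions (with |y| ≤ 35): (-1, 1).


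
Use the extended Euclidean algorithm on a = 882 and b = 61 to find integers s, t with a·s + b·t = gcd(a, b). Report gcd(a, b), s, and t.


Euclidean algorithm on (882, 61) — divide until remainder is 0:
  882 = 14 · 61 + 28
  61 = 2 · 28 + 5
  28 = 5 · 5 + 3
  5 = 1 · 3 + 2
  3 = 1 · 2 + 1
  2 = 2 · 1 + 0
gcd(882, 61) = 1.
Track Bezout coefficients alongside the remainders: start with r₀ = 882 = a·1 + b·0 (s = 1, t = 0) and r₁ = 61 = a·0 + b·1 (s = 0, t = 1); each new remainder r_{k+1} = r_{k-1} − q_k·r_k inherits s_{k+1} = s_{k-1} − q_k·s_k, t_{k+1} = t_{k-1} − q_k·t_k, so r_k = a·s_k + b·t_k at every step:
  q = 14: r = 28, s = 1 − 14·0 = 1, t = 0 − 14·1 = -14  (check: 882·1 + 61·(-14) = 28)
  q = 2: r = 5, s = 0 − 2·1 = -2, t = 1 − 2·(-14) = 29  (check: 882·(-2) + 61·29 = 5)
  q = 5: r = 3, s = 1 − 5·(-2) = 11, t = -14 − 5·29 = -159  (check: 882·11 + 61·(-159) = 3)
  q = 1: r = 2, s = -2 − 1·11 = -13, t = 29 − 1·(-159) = 188  (check: 882·(-13) + 61·188 = 2)
  q = 1: r = 1, s = 11 − 1·(-13) = 24, t = -159 − 1·188 = -347  (check: 882·24 + 61·(-347) = 1)
The row with r = 1 (the gcd) gives the Bezout coefficients s = 24, t = -347.
Result: 882 · (24) + 61 · (-347) = 1.

gcd(882, 61) = 1; s = 24, t = -347 (check: 882·24 + 61·(-347) = 1).


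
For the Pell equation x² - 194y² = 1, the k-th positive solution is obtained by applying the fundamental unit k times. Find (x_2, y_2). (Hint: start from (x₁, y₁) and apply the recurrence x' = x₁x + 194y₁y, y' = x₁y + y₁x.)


Step 1: Find the fundamental solution (x₁, y₁) of x² - 194y² = 1.
  Expand √194 as a continued fraction. a₀ = ⌊√194⌋ = 13; iterate m_{k+1} = d_k·a_k − m_k, d_{k+1} = (194 − m_{k+1}²)/d_k, a_{k+1} = ⌊(a₀ + m_{k+1})/d_{k+1}⌋ (starting m₀ = 0, d₀ = 1), with convergents p_k = a_k·p_{k-1} + p_{k-2}, q_k = a_k·q_{k-1} + q_{k-2} (p₋₁ = 1, q₋₁ = 0):
  k = 0: a₀ = 13; p₀/q₀ = 13/1; p₀² − 194·q₀² = 169 − 194 = -25.
  k = 1: m = 13, d = 25, a = ⌊(13 + 13)/25⌋ = 1; p/q = (1·13 + 1)/(1·1 + 0) = 14/1; p² − 194·q² = 196 − 194 = 2.
  k = 2: m = 12, d = 2, a = ⌊(13 + 12)/2⌋ = 12; p/q = (12·14 + 13)/(12·1 + 1) = 181/13; p² − 194·q² = 32761 − 32786 = -25.
  k = 3: m = 12, d = 25, a = ⌊(13 + 12)/25⌋ = 1; p/q = (1·181 + 14)/(1·13 + 1) = 195/14; p² − 194·q² = 38025 − 38024 = 1.
  The first convergent with p² − 194·q² = 1 gives the fundamental solution (x₁, y₁) = (195, 14).
Step 2: Apply the recurrence (x_{n+1}, y_{n+1}) = (x₁x_n + 194y₁y_n, x₁y_n + y₁x_n) repeatedly.
  From (x_1, y_1) = (195, 14): x_2 = 195·195 + 194·14·14 = 76049; y_2 = 195·14 + 14·195 = 5460.
Step 3: Verify x_2² - 194·y_2² = 5783450401 - 5783450400 = 1 (should be 1). ✓

(x_1, y_1) = (195, 14); (x_2, y_2) = (76049, 5460).


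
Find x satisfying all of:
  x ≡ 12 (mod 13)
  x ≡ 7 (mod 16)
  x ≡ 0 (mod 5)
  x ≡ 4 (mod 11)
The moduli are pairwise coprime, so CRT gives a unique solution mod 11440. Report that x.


Product of moduli M = 13 · 16 · 5 · 11 = 11440.
Merge one congruence at a time:
  Start: x ≡ 12 (mod 13).
  Combine with x ≡ 7 (mod 16); new modulus lcm = 208.
    Write x = 12 + 13·t and substitute into x ≡ 7 (mod 16): 13·t ≡ 7 − 12 = -5 (mod 16).
    Reduce coefficients mod 16: 13·t ≡ 11 (mod 16).
    The inverse of 13 mod 16 is 5 (since 13·5 = 65 = 4·16 + 1), so t ≡ 5·11 = 55 ≡ 7 (mod 16).
    Then x = 12 + 13·7 = 103, valid modulo lcm(13, 16) = 208: x ≡ 103 (mod 208).
  Combine with x ≡ 0 (mod 5); new modulus lcm = 1040.
    Write x = 103 + 208·t and substitute into x ≡ 0 (mod 5): 208·t ≡ 0 − 103 = -103 (mod 5).
    Reduce coefficients mod 5: 3·t ≡ 2 (mod 5).
    The inverse of 3 mod 5 is 2 (since 3·2 = 6 = 1·5 + 1), so t ≡ 2·2 = 4 ≡ 4 (mod 5).
    Then x = 103 + 208·4 = 935, valid modulo lcm(208, 5) = 1040: x ≡ 935 (mod 1040).
  Combine with x ≡ 4 (mod 11); new modulus lcm = 11440.
    Write x = 935 + 1040·t and substitute into x ≡ 4 (mod 11): 1040·t ≡ 4 − 935 = -931 (mod 11).
    Reduce coefficients mod 11: 6·t ≡ 4 (mod 11).
    The inverse of 6 mod 11 is 2 (since 6·2 = 12 = 1·11 + 1), so t ≡ 2·4 = 8 ≡ 8 (mod 11).
    Then x = 935 + 1040·8 = 9255, valid modulo lcm(1040, 11) = 11440: x ≡ 9255 (mod 11440).
Verify against each original: 9255 mod 13 = 12, 9255 mod 16 = 7, 9255 mod 5 = 0, 9255 mod 11 = 4.

x ≡ 9255 (mod 11440).


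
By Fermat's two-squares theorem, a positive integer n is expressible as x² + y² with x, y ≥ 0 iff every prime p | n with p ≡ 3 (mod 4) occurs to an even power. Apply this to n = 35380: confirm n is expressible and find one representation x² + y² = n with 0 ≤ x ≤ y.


Step 1: Factor n = 35380 = 2^2 · 5 · 29 · 61.
Step 2: Check the mod-4 condition on each prime factor: 2 = 2 (special); 5 ≡ 1 (mod 4), exponent 1; 29 ≡ 1 (mod 4), exponent 1; 61 ≡ 1 (mod 4), exponent 1.
All primes ≡ 3 (mod 4) appear to even exponent (or don't appear), so by the two-squares theorem n IS expressible as a sum of two squares.
Step 3: Build a representation. Group n = k² · m with k = 2 and m = 5 · 29 · 61 = 8845 (a product of primes ≡ 1 (mod 4)); a representation of m scales to one of n via (k·x)² + (k·y)² = k²(x² + y²). Each prime p ≡ 1 (mod 4) is itself a sum of two squares; find a² by testing p − a² for a perfect square:
  5: 5 − 1² = 4 = 2² ⇒ 5 = 1² + 2².
  29: 29 − 1² = 28, 29 − 2² = 25 = 5² ⇒ 29 = 2² + 5².
  61: 61 − 1² = 60, 61 − 2² = 57, 61 − 3² = 52, 61 − 4² = 45, 61 − 5² = 36 = 6² ⇒ 61 = 5² + 6².
  Combine using the Brahmagupta–Fibonacci identity (a² + b²)(c² + d²) = (ac − bd)² + (ad + bc)² = (ac + bd)² + (ad − bc)²:
  5 · 29 = 145: from (1² + 2²)(2² + 5²), take (1·2 − 2·5, 1·5 + 2·2) = (2 − 10, 5 + 4) = (-8, 9); dropping signs (only squares matter) gives (8, 9); check 8² + 9² = 64 + 81 = 145 ✓.
  145 · 61 = 8845: from (8² + 9²)(5² + 6²), take (8·5 − 9·6, 8·6 + 9·5) = (40 − 54, 48 + 45) = (-14, 93); dropping signs (only squares matter) gives (14, 93); check 14² + 93² = 196 + 8649 = 8845 ✓.
  Scale by k = 2: (2·14, 2·93) = (28, 186).
Step 4: Order so x ≤ y and verify: 28² + 186² = 784 + 34596 = 35380 = n. ✓

n = 35380 = 28² + 186² (one valid representation with x ≤ y).


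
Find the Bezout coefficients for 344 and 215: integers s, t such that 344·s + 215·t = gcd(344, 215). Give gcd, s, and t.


Euclidean algorithm on (344, 215) — divide until remainder is 0:
  344 = 1 · 215 + 129
  215 = 1 · 129 + 86
  129 = 1 · 86 + 43
  86 = 2 · 43 + 0
gcd(344, 215) = 43.
Track Bezout coefficients alongside the remainders: start with r₀ = 344 = a·1 + b·0 (s = 1, t = 0) and r₁ = 215 = a·0 + b·1 (s = 0, t = 1); each new remainder r_{k+1} = r_{k-1} − q_k·r_k inherits s_{k+1} = s_{k-1} − q_k·s_k, t_{k+1} = t_{k-1} − q_k·t_k, so r_k = a·s_k + b·t_k at every step:
  q = 1: r = 129, s = 1 − 1·0 = 1, t = 0 − 1·1 = -1  (check: 344·1 + 215·(-1) = 129)
  q = 1: r = 86, s = 0 − 1·1 = -1, t = 1 − 1·(-1) = 2  (check: 344·(-1) + 215·2 = 86)
  q = 1: r = 43, s = 1 − 1·(-1) = 2, t = -1 − 1·2 = -3  (check: 344·2 + 215·(-3) = 43)
The row with r = 43 (the gcd) gives the Bezout coefficients s = 2, t = -3.
Result: 344 · (2) + 215 · (-3) = 43.

gcd(344, 215) = 43; s = 2, t = -3 (check: 344·2 + 215·(-3) = 43).


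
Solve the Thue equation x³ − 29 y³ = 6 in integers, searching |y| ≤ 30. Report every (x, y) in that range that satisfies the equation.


The equation is x³ - 29y³ = 6. For fixed y, x³ = 29·y³ + 6, so a solution requires the RHS to be a perfect cube.
Strategy: iterate y from -30 to 30, compute RHS = 29·y³ + 6, and check whether it is a (positive or negative) perfect cube.
Check small values of y:
  y = 0: RHS = 6 is not a perfect cube.
  y = 1: RHS = 35 is not a perfect cube.
  y = -1: RHS = -23 is not a perfect cube.
  y = 2: RHS = 238 is not a perfect cube.
  y = -2: RHS = -226 is not a perfect cube.
  y = 3: RHS = 789 is not a perfect cube.
  y = -3: RHS = -777 is not a perfect cube.
Continuing the search up to |y| = 30 finds no solutions either.
No (x, y) in the scanned range satisfies the equation.

No integer solutions with |y| ≤ 30.


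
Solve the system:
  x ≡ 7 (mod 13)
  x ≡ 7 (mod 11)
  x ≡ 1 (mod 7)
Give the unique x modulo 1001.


Moduli 13, 11, 7 are pairwise coprime; by CRT there is a unique solution modulo M = 13 · 11 · 7 = 1001.
Solve pairwise, accumulating the modulus:
  Start with x ≡ 7 (mod 13).
  Combine with x ≡ 7 (mod 11): since gcd(13, 11) = 1, we get a unique residue mod 143.
    Write x = 7 + 13·t and substitute into x ≡ 7 (mod 11): 13·t ≡ 7 − 7 = 0 (mod 11).
    Reduce coefficients mod 11: 2·t ≡ 0 (mod 11).
    The inverse of 2 mod 11 is 6 (since 2·6 = 12 = 1·11 + 1), so t ≡ 6·0 = 0 ≡ 0 (mod 11).
    Then x = 7 + 13·0 = 7, valid modulo lcm(13, 11) = 143: x ≡ 7 (mod 143).
  Combine with x ≡ 1 (mod 7): since gcd(143, 7) = 1, we get a unique residue mod 1001.
    Write x = 7 + 143·t and substitute into x ≡ 1 (mod 7): 143·t ≡ 1 − 7 = -6 (mod 7).
    Reduce coefficients mod 7: 3·t ≡ 1 (mod 7).
    The inverse of 3 mod 7 is 5 (since 3·5 = 15 = 2·7 + 1), so t ≡ 5·1 = 5 ≡ 5 (mod 7).
    Then x = 7 + 143·5 = 722, valid modulo lcm(143, 7) = 1001: x ≡ 722 (mod 1001).
Verify: 722 mod 13 = 7 ✓, 722 mod 11 = 7 ✓, 722 mod 7 = 1 ✓.

x ≡ 722 (mod 1001).


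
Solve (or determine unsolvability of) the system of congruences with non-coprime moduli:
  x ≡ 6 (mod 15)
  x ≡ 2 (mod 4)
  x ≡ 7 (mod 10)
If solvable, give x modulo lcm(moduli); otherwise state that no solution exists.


Moduli 15, 4, 10 are not pairwise coprime, so CRT works modulo lcm(m_i) when all pairwise compatibility conditions hold.
Pairwise compatibility: gcd(m_i, m_j) must divide a_i - a_j for every pair.
Merge one congruence at a time:
  Start: x ≡ 6 (mod 15).
  Combine with x ≡ 2 (mod 4): gcd(15, 4) = 1; 2 - 6 = -4, which IS divisible by 1, so compatible.
    Write x = 6 + 15·t and substitute into x ≡ 2 (mod 4): 15·t ≡ 2 − 6 = -4 (mod 4).
    Reduce coefficients mod 4: 3·t ≡ 0 (mod 4).
    The inverse of 3 mod 4 is 3 (since 3·3 = 9 = 2·4 + 1), so t ≡ 3·0 = 0 ≡ 0 (mod 4).
    Then x = 6 + 15·0 = 6, valid modulo lcm(15, 4) = 60: x ≡ 6 (mod 60).
  Combine with x ≡ 7 (mod 10): gcd(60, 10) = 10, and 7 - 6 = 1 is NOT divisible by 10.
    ⇒ system is inconsistent (no integer solution).

No solution (the system is inconsistent).


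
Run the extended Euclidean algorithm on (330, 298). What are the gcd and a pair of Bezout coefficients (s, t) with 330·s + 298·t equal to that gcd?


Euclidean algorithm on (330, 298) — divide until remainder is 0:
  330 = 1 · 298 + 32
  298 = 9 · 32 + 10
  32 = 3 · 10 + 2
  10 = 5 · 2 + 0
gcd(330, 298) = 2.
Track Bezout coefficients alongside the remainders: start with r₀ = 330 = a·1 + b·0 (s = 1, t = 0) and r₁ = 298 = a·0 + b·1 (s = 0, t = 1); each new remainder r_{k+1} = r_{k-1} − q_k·r_k inherits s_{k+1} = s_{k-1} − q_k·s_k, t_{k+1} = t_{k-1} − q_k·t_k, so r_k = a·s_k + b·t_k at every step:
  q = 1: r = 32, s = 1 − 1·0 = 1, t = 0 − 1·1 = -1  (check: 330·1 + 298·(-1) = 32)
  q = 9: r = 10, s = 0 − 9·1 = -9, t = 1 − 9·(-1) = 10  (check: 330·(-9) + 298·10 = 10)
  q = 3: r = 2, s = 1 − 3·(-9) = 28, t = -1 − 3·10 = -31  (check: 330·28 + 298·(-31) = 2)
The row with r = 2 (the gcd) gives the Bezout coefficients s = 28, t = -31.
Result: 330 · (28) + 298 · (-31) = 2.

gcd(330, 298) = 2; s = 28, t = -31 (check: 330·28 + 298·(-31) = 2).


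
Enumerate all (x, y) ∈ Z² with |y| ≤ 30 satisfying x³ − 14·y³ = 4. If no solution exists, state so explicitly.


The equation is x³ - 14y³ = 4. For fixed y, x³ = 14·y³ + 4, so a solution requires the RHS to be a perfect cube.
Strategy: iterate y from -30 to 30, compute RHS = 14·y³ + 4, and check whether it is a (positive or negative) perfect cube.
Check small values of y:
  y = 0: RHS = 4 is not a perfect cube.
  y = 1: RHS = 18 is not a perfect cube.
  y = -1: RHS = -10 is not a perfect cube.
  y = 2: RHS = 116 is not a perfect cube.
  y = -2: RHS = -108 is not a perfect cube.
  y = 3: RHS = 382 is not a perfect cube.
  y = -3: RHS = -374 is not a perfect cube.
Continuing the search up to |y| = 30 finds no solutions either.
No (x, y) in the scanned range satisfies the equation.

No integer solutions with |y| ≤ 30.


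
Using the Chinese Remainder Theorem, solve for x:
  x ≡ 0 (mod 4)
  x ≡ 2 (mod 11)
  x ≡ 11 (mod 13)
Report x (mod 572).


Moduli 4, 11, 13 are pairwise coprime; by CRT there is a unique solution modulo M = 4 · 11 · 13 = 572.
Solve pairwise, accumulating the modulus:
  Start with x ≡ 0 (mod 4).
  Combine with x ≡ 2 (mod 11): since gcd(4, 11) = 1, we get a unique residue mod 44.
    Write x = 0 + 4·t and substitute into x ≡ 2 (mod 11): 4·t ≡ 2 − 0 = 2 (mod 11).
    The inverse of 4 mod 11 is 3 (since 4·3 = 12 = 1·11 + 1), so t ≡ 3·2 = 6 ≡ 6 (mod 11).
    Then x = 0 + 4·6 = 24, valid modulo lcm(4, 11) = 44: x ≡ 24 (mod 44).
  Combine with x ≡ 11 (mod 13): since gcd(44, 13) = 1, we get a unique residue mod 572.
    Write x = 24 + 44·t and substitute into x ≡ 11 (mod 13): 44·t ≡ 11 − 24 = -13 (mod 13).
    Reduce coefficients mod 13: 5·t ≡ 0 (mod 13).
    The inverse of 5 mod 13 is 8 (since 5·8 = 40 = 3·13 + 1), so t ≡ 8·0 = 0 ≡ 0 (mod 13).
    Then x = 24 + 44·0 = 24, valid modulo lcm(44, 13) = 572: x ≡ 24 (mod 572).
Verify: 24 mod 4 = 0 ✓, 24 mod 11 = 2 ✓, 24 mod 13 = 11 ✓.

x ≡ 24 (mod 572).


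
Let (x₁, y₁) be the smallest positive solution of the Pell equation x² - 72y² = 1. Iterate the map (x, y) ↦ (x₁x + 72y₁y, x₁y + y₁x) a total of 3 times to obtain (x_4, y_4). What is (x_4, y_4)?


Step 1: Find the fundamental solution (x₁, y₁) of x² - 72y² = 1.
  Expand √72 as a continued fraction. a₀ = ⌊√72⌋ = 8; iterate m_{k+1} = d_k·a_k − m_k, d_{k+1} = (72 − m_{k+1}²)/d_k, a_{k+1} = ⌊(a₀ + m_{k+1})/d_{k+1}⌋ (starting m₀ = 0, d₀ = 1), with convergents p_k = a_k·p_{k-1} + p_{k-2}, q_k = a_k·q_{k-1} + q_{k-2} (p₋₁ = 1, q₋₁ = 0):
  k = 0: a₀ = 8; p₀/q₀ = 8/1; p₀² − 72·q₀² = 64 − 72 = -8.
  k = 1: m = 8, d = 8, a = ⌊(8 + 8)/8⌋ = 2; p/q = (2·8 + 1)/(2·1 + 0) = 17/2; p² − 72·q² = 289 − 288 = 1.
  The first convergent with p² − 72·q² = 1 gives the fundamental solution (x₁, y₁) = (17, 2).
Step 2: Apply the recurrence (x_{n+1}, y_{n+1}) = (x₁x_n + 72y₁y_n, x₁y_n + y₁x_n) repeatedly.
  From (x_1, y_1) = (17, 2): x_2 = 17·17 + 72·2·2 = 577; y_2 = 17·2 + 2·17 = 68.
  From (x_2, y_2) = (577, 68): x_3 = 17·577 + 72·2·68 = 19601; y_3 = 17·68 + 2·577 = 2310.
  From (x_3, y_3) = (19601, 2310): x_4 = 17·19601 + 72·2·2310 = 665857; y_4 = 17·2310 + 2·19601 = 78472.
Step 3: Verify x_4² - 72·y_4² = 443365544449 - 443365544448 = 1 (should be 1). ✓

(x_1, y_1) = (17, 2); (x_4, y_4) = (665857, 78472).


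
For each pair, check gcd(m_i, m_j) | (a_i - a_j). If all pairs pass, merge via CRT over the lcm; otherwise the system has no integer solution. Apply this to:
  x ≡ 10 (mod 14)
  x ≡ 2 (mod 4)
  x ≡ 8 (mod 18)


Moduli 14, 4, 18 are not pairwise coprime, so CRT works modulo lcm(m_i) when all pairwise compatibility conditions hold.
Pairwise compatibility: gcd(m_i, m_j) must divide a_i - a_j for every pair.
Merge one congruence at a time:
  Start: x ≡ 10 (mod 14).
  Combine with x ≡ 2 (mod 4): gcd(14, 4) = 2; 2 - 10 = -8, which IS divisible by 2, so compatible.
    Write x = 10 + 14·t and substitute into x ≡ 2 (mod 4): 14·t ≡ 2 − 10 = -8 (mod 4).
    Divide the congruence (and modulus) by g = 2: 7·t ≡ -4 (mod 2).
    Reduce coefficients mod 2: 1·t ≡ 0 (mod 2).
    So t ≡ 0 (mod 2).
    Then x = 10 + 14·0 = 10, valid modulo lcm(14, 4) = 28: x ≡ 10 (mod 28).
  Combine with x ≡ 8 (mod 18): gcd(28, 18) = 2; 8 - 10 = -2, which IS divisible by 2, so compatible.
    Write x = 10 + 28·t and substitute into x ≡ 8 (mod 18): 28·t ≡ 8 − 10 = -2 (mod 18).
    Divide the congruence (and modulus) by g = 2: 14·t ≡ -1 (mod 9).
    Reduce coefficients mod 9: 5·t ≡ 8 (mod 9).
    The inverse of 5 mod 9 is 2 (since 5·2 = 10 = 1·9 + 1), so t ≡ 2·8 = 16 ≡ 7 (mod 9).
    Then x = 10 + 28·7 = 206, valid modulo lcm(28, 18) = 252: x ≡ 206 (mod 252).
Verify: 206 mod 14 = 10, 206 mod 4 = 2, 206 mod 18 = 8.

x ≡ 206 (mod 252).
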